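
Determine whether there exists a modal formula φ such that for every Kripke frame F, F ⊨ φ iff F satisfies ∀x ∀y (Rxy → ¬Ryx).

Not definable by any modal formula

Modal frame validity is preserved under surjective bounded morphisms.
The 5-cycle (worlds w0,w1,w2,w3,w4 with w0→w1→w2→w3→w4→w0) is asymmetric. Mapping every world to a single reflexive point • is a surjective bounded morphism, and the reflexive point is not asymmetric (R•• but asymmetry requires ¬R••).
So the class is not modally definable.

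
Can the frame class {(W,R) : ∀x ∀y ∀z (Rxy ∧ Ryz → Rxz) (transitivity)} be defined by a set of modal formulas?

The condition is transitivity. A defining modal formula is □r → □□r.
Suppose □r→□□r is valid. Take Rxy, Ryz and set V(r)={w : Rxw}. Then □r at x, so □□r at x, so □r at y, so r at z, i.e. Rxz.

Yes — defined by □r → □□r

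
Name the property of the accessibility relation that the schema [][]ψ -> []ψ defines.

Suppose □□ψ→□ψ is valid. Take Rxy and set V(ψ)={w : xR²w}. Then □□ψ at x, so □ψ at x, so ψ at y, i.e. ∃z(Rxz∧Rzy).
Conversely, on a frame with density the schema holds at every world under every valuation.
So the correspondent is density.

density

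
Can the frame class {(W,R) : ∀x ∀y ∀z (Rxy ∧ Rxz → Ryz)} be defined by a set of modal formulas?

Yes — defined by ◇p → □◇p

The condition is the Euclidean property. A defining modal formula is ◇p → □◇p.
Suppose ◇p→□◇p is valid. Take Rxy, Rxz and set V(p)={y}. Then ◇p at x, so □◇p at x, so ◇p at z, so some w with Rzw has p; w=y, i.e. Rzy. By symmetry of the argument, Ryz.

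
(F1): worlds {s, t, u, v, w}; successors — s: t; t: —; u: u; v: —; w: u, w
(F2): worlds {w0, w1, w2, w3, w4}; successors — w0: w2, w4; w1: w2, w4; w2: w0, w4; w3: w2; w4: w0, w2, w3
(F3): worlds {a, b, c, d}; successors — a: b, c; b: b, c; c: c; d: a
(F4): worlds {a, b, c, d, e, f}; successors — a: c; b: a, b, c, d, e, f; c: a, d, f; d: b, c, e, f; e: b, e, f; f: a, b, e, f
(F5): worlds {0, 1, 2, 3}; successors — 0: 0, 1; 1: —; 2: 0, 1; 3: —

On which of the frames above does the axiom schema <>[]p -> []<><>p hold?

(F3)

Frame correspondent (Sahlqvist): forall x forall y forall z ((xRy & xRz) -> exists w (yRw & z R^2 w)) — i.e. a generalized confluence (Geach) condition.
(F1): fails — sRt, sRt but no w* with tRw* and tR²w*.
(F2): fails — w4Rw3, w4Rw3 but no w with w3Rw and w3R²w.
(F3): satisfies the condition.
(F4): fails — bRa, bRa but no w with aRw and aR²w.
(F5): fails — 0R0, 0R1 but no w with 0Rw and 1R²w.
Valid on: (F3).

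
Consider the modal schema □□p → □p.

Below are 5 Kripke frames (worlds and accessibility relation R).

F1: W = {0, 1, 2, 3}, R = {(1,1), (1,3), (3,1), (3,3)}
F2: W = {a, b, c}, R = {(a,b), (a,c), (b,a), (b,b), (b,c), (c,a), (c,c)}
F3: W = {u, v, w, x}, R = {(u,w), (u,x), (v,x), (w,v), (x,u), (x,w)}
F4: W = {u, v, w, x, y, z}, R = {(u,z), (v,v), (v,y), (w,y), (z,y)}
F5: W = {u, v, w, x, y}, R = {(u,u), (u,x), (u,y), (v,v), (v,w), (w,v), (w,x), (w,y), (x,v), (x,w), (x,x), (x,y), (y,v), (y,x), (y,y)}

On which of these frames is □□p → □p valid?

This is the axiom for density; its first-order frame correspondent is ∀x ∀y (Rxy → ∃z (Rxz ∧ Rzy)).
F1: ✓.
F2: ✓.
F3: fails — Rxu but no z with Rxz and Rzu.
F4: fails — Ruz but no t with Rut and Rtz.
F5: ✓.

F1, F2, F5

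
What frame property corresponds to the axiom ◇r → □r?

partial functionality: ∀x ∀y ∀z (Rxy ∧ Rxz → y = z)

Suppose ◇r→□r is valid. Take Rxy, Rxz and set V(r)={y}. Then ◇r at x, so □r at x, so r at z, i.e. z=y.
The converse is a direct semantic check.
So the correspondent is partial functionality.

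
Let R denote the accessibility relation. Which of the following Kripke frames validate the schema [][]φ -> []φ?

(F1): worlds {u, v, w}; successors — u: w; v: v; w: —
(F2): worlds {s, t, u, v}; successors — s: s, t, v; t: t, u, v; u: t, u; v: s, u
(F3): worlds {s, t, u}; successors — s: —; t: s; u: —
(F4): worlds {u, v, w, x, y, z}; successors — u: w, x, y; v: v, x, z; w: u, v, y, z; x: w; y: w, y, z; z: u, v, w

(F2)

This is the axiom for density; its first-order frame correspondent is forall x forall y (Rxy -> exists z (Rxz & Rzy)).
(F1): fails — Ruw but no z with Ruz and Rzw.
(F2): satisfies the condition.
(F3): fails — Rts but no z with Rtz and Rzs.
(F4): fails — Rxw but no t with Rxt and Rtw.
Valid on: (F2).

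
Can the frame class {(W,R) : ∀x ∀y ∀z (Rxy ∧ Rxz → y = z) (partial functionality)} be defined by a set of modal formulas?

Yes, by ◇q → □q

The condition is partial functionality. A defining modal formula is ◇q → □q.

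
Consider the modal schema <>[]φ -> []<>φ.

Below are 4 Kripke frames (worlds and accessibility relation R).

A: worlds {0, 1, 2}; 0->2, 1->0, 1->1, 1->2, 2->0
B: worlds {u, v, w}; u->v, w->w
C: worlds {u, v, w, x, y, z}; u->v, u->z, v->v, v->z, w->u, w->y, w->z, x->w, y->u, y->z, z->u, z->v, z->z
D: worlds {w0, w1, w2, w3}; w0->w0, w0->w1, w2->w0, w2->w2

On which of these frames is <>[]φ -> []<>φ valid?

C

The schema corresponds to convergence: forall x forall y forall z (Rxy & Rxz -> exists w (Ryw & Rzw)).
A: fails — R10 and R12 but 0 and 2 have no common successor.
B: fails — Ruv and Ruv but v and v have no common successor.
C: holds.
D: fails — Rw0w1 and Rw0w1 but w1 and w1 have no common successor.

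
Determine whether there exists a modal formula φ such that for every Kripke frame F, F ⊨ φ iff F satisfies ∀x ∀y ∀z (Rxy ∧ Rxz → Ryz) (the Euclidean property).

Yes, by ◇p → □◇p

This is a Sahlqvist condition; the 5 axiom ◇p → □◇p defines it.
Suppose ◇p→□◇p is valid. Take Rxy, Rxz and set V(p)={y}. Then ◇p at x, so □◇p at x, so ◇p at z, so some w with Rzw has p; w=y, i.e. Rzy. By symmetry of the argument, Ryz.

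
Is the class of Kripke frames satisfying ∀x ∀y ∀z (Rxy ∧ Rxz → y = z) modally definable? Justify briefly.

Yes, by ◇p → □p

This is a Sahlqvist condition; the CD axiom ◇p → □p defines it.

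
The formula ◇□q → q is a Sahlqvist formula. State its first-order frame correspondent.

symmetry

This schema is equivalent to the B axiom q → □◇q.
It corresponds to symmetry: ∀x ∀y (Rxy → Ryx).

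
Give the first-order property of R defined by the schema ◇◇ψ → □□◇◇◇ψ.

∀x ∀y ∀z ((xR²y ∧ xR²z) → ∃w (y = w ∧ zR³w))

This is a Sahlqvist (Geach-type) schema ◇^2□^0ψ → □^2◇^3ψ.
Minimal-valuation argument: fix x; take any y with xR^2y and any z with xR^2z. Set V(ψ) to the set of worlds R-reachable from y in exactly 0 steps. Then □^0ψ holds at y, so the antecedent holds at x; validity forces ◇^3ψ at z, giving a w with zR^3w and yR^0w.
First-order correspondent: ∀x ∀y ∀z ((xR²y ∧ xR²z) → ∃w (y = w ∧ zR³w)).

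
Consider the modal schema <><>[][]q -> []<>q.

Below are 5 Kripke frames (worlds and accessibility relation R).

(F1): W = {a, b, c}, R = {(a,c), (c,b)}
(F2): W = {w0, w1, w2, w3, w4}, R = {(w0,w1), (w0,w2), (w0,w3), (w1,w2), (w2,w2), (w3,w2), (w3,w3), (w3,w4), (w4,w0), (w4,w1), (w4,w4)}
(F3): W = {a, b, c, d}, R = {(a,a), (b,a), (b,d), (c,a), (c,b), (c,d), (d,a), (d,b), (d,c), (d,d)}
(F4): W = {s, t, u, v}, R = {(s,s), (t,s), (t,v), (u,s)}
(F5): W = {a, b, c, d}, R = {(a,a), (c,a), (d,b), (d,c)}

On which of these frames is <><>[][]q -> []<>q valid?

The schema corresponds to a generalized confluence (Geach) condition: forall x forall y forall z ((x R^2 y & xRz) -> exists w (y R^2 w & zRw)).
(F1): fails — aR²b, aRc but no w with bR²w and cRw.
(F2): fails — w3R²w1, w3Rw4 but no w with w1R²w and w4Rw.
(F3): satisfies the condition.
(F4): fails — tR²s, tRv but no w with sR²w and vRw.
(F5): fails — dR²a, dRb but no w with aR²w and bRw.

(F3)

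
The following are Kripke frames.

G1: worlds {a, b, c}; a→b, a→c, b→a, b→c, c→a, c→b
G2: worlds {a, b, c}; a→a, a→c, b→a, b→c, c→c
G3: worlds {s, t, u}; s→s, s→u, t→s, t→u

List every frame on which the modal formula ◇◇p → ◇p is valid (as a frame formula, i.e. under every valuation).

G2, G3

The schema corresponds to a generalized confluence (Geach) condition: ∀x ∀y (xR²y → ∃w (y = w ∧ xRw)).
G1: fails — aR²a but no w with a=w and aRw.
G2: ✓.
G3: ✓.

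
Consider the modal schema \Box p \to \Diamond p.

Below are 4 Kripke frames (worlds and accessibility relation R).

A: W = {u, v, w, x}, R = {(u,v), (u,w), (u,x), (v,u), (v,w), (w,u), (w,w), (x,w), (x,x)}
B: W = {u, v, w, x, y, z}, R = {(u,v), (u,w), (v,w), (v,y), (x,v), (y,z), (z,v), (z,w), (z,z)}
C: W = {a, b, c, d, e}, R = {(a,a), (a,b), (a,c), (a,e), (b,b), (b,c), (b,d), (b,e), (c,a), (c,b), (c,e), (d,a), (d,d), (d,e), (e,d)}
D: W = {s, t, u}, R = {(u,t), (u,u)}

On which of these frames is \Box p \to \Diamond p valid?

A, C

Frame correspondent (Sahlqvist): \forall x \exists y Rxy — i.e. seriality.
A: satisfies the condition.
B: fails — world w has no successor.
C: satisfies the condition.
D: fails — world s has no successor.
Valid on: A, C.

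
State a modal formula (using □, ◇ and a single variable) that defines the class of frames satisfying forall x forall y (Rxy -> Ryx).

This is symmetry; the standard corresponding axiom is B: p → □◇p.
Suppose p→□◇p is valid. Take Rxy and set V(p)={x}. Then p at x, so □◇p at x, so ◇p at y, so some z with Ryz has p; z=x, i.e. Ryx.

p → □◇p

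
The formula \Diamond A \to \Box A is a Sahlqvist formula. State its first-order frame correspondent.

partial functionality

Suppose ◇A→□A is valid. Take Rxy, Rxz and set V(A)={y}. Then ◇A at x, so □A at x, so A at z, i.e. z=y.
The converse is a direct semantic check.
Frame condition: \forall x \forall y \forall z (Rxy \wedge Rxz \to y = z).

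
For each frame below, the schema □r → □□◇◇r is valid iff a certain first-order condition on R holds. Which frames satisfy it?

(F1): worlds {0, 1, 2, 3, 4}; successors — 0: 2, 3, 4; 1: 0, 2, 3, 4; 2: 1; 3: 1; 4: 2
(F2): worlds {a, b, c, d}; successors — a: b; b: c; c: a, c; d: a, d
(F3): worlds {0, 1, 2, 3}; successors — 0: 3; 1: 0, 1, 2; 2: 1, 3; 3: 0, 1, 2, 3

(F3)

The schema corresponds to a generalized confluence (Geach) condition: ∀x ∀z (xR²z → ∃w (xRw ∧ zR²w)).
(F1): fails — 1R²4 but no w with 1Rw and 4R²w.
(F2): fails — dR²a but no w with dRw and aR²w.
(F3): holds.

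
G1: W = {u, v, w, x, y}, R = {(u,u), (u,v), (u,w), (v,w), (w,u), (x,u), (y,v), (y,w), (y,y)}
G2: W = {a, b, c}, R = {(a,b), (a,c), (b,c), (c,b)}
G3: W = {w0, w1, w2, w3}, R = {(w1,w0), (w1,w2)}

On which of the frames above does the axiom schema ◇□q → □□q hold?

G3

Frame correspondent (Sahlqvist): ∀x ∀y ∀z ((xRy ∧ xR²z) → ∃w (yRw ∧ z = w)) — i.e. a generalized confluence (Geach) condition.
G1: fails — uRv, uR²u but no t with vRt and u=t.
G2: fails — aRb, aR²b but no w with bRw and b=w.
G3: holds.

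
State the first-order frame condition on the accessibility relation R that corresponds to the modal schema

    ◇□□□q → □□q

∀x ∀y ∀z ((xRy ∧ xR²z) → ∃w (yR³w ∧ z = w))

This is a Sahlqvist (Geach-type) schema ◇^1□^3q → □^2◇^0q.
First-order correspondent: ∀x ∀y ∀z ((xRy ∧ xR²z) → ∃w (yR³w ∧ z = w)).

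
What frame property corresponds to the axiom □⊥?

emptiness of R: ∀x ∀y ¬Rxy

□⊥ is valid iff no world has any successor (otherwise □⊥ fails at any world with one).
The converse is a direct semantic check.
Frame condition: ∀x ∀y ¬Rxy.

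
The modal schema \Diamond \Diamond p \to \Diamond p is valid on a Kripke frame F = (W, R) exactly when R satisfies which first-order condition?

This is a form of the 4 axiom.
Its frame correspondent is transitivity — \forall x \forall y \forall z (Rxy \wedge Ryz \to Rxz).

transitivity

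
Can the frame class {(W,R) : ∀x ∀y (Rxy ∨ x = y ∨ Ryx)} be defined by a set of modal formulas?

Modal frame validity is preserved under disjoint unions.
Take 3 disjoint single-world reflexive frames: each is trivially connected, but their disjoint union has 3 worlds with no edge between distinct components, so it is not connected.
So no modal formula (or set of formulas) defines exactly the connected frames.

Not definable by any modal formula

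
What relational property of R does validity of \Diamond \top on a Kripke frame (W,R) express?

Seriality

◇⊤ holds at w iff w has a successor, so frame-validity of ◇⊤ is exactly seriality. Equivalently via □ψ → ◇ψ:
Suppose □ψ→◇ψ is valid. At any x set V(ψ)=W. Then □ψ at x, so ◇ψ at x, so x has a successor.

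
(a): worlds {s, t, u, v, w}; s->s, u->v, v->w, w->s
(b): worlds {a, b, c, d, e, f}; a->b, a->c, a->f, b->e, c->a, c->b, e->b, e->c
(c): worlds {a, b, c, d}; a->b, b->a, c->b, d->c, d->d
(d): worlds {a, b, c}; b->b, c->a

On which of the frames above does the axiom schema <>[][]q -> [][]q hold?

(d)

Frame correspondent (Sahlqvist): forall x forall y forall z ((xRy & x R^2 z) -> exists w (y R^2 w & z = w)) — i.e. a generalized confluence (Geach) condition.
(a): fails — uRv, uR²w but no w* with vR²w* and w=w*.
(b): fails — aRb, aR²a but no w with bR²w and a=w.
(c): fails — aRb, aR²a but no w with bR²w and a=w.
(d): holds.
Valid on: (d).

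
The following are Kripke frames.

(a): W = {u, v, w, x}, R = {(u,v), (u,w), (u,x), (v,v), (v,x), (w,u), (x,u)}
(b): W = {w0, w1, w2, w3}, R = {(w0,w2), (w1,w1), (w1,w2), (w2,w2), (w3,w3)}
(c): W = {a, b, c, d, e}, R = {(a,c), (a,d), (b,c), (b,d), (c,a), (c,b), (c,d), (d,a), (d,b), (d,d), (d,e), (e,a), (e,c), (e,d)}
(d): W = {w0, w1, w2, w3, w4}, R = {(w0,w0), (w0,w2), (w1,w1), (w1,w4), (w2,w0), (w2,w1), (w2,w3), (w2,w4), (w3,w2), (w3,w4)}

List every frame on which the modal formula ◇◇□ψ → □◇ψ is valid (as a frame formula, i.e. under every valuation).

(b), (c)

This is the axiom for a generalized confluence (Geach) condition; its first-order frame correspondent is ∀x ∀y ∀z ((xR²y ∧ xRz) → ∃w (yRw ∧ zRw)).
(a): fails — uR²u, uRw but no t with uRt and wRt.
(b): ✓.
(c): ✓.
(d): fails — w0R²w1, w0Rw0 but no w with w1Rw and w0Rw.
Valid on: (b), (c).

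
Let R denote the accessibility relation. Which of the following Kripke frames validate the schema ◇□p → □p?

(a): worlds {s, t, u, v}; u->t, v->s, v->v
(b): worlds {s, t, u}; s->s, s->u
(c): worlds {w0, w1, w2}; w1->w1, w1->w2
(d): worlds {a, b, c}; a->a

The schema corresponds to the Euclidean property: ∀x ∀y ∀z (Rxy ∧ Rxz → Ryz).
(a): fails — Rut and Rut but not Rtt.
(b): fails — Rsu and Rsu but not Ruu.
(c): fails — Rw1w2 and Rw1w2 but not Rw2w2.
(d): holds.
Valid on: (d).

(d)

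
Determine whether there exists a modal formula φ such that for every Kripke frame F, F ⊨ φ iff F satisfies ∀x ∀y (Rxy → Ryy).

This is a Sahlqvist condition; the T□ axiom □(□r → r) defines it.

Yes, by □(□r → r)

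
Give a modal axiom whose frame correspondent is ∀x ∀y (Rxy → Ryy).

□(□ψ → ψ)

This is shift-reflexivity; the standard corresponding axiom is T□: □(□ψ → ψ).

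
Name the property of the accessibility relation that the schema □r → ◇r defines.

seriality

Suppose □r→◇r is valid. At any x set V(r)=W. Then □r at x, so ◇r at x, so x has a successor.
The converse is a direct semantic check.
So the correspondent is seriality.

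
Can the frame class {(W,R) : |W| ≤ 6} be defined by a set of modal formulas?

No

Modal frame validity is preserved under disjoint unions.
Any modal formula valid on each of 7 disjoint one-world frames is valid on their disjoint union (validity is preserved under disjoint unions). Each one-world frame has |W|=1≤6, but the union has |W|=7.
So no modal formula (or set of formulas) defines exactly the |W|≤6 frames.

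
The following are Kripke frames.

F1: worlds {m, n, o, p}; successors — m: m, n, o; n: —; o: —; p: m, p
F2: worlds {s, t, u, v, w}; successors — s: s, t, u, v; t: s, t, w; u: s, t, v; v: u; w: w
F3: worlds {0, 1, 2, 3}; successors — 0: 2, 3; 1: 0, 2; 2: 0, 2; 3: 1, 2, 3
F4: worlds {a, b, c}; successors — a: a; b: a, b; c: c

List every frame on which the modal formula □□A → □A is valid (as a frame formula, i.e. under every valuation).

F1, F3, F4

This is the axiom for density; its first-order frame correspondent is ∀x ∀y (Rxy → ∃z (Rxz ∧ Rzy)).
F1: holds.
F2: fails — Rvu but no z with Rvz and Rzu.
F3: holds.
F4: holds.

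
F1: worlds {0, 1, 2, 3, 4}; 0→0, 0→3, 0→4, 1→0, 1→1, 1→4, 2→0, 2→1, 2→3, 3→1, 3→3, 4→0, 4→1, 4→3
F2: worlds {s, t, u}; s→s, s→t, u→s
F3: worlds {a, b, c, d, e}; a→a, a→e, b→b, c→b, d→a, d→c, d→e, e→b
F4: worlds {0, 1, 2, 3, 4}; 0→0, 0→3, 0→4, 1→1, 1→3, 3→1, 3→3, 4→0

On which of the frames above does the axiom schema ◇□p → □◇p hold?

F1

Frame correspondent (Sahlqvist): ∀x ∀y ∀z (Rxy ∧ Rxz → ∃w (Ryw ∧ Rzw)) — i.e. convergence.
F1: satisfies the condition.
F2: fails — Rss and Rst but s and t have no common successor.
F3: fails — Rae and Raa but e and a have no common successor.
F4: fails — R04 and R03 but 4 and 3 have no common successor.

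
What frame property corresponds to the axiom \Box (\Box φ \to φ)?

shift-reflexivity: \forall x \forall y (Rxy \to Ryy)

Suppose □(□φ→φ) is valid. Take Rxy and set V(φ)={w : Ryw}. Then at y, □φ holds; since □(□φ→φ) at x, □φ→φ at y, so φ at y, i.e. Ryy.
Conversely, any frame satisfying \forall x \forall y (Rxy \to Ryy) validates the schema.
So the correspondent is shift-reflexivity.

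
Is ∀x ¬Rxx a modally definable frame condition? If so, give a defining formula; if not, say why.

No — not modally definable

If a class were modally definable it would be closed under surjective bounded morphisms (Goldblatt–Thomason).
The 5-cycle (worlds a,b,c,d,e with a→b→c→d→e→a) is irreflexive, and the map sending every world to a single reflexive point • is a surjective bounded morphism (forth: every edge maps to (•,•); back: every world has a successor). So any modal formula valid on the 5-cycle is also valid on the reflexive point, which is not irreflexive.
Hence irreflexivity is not modally definable.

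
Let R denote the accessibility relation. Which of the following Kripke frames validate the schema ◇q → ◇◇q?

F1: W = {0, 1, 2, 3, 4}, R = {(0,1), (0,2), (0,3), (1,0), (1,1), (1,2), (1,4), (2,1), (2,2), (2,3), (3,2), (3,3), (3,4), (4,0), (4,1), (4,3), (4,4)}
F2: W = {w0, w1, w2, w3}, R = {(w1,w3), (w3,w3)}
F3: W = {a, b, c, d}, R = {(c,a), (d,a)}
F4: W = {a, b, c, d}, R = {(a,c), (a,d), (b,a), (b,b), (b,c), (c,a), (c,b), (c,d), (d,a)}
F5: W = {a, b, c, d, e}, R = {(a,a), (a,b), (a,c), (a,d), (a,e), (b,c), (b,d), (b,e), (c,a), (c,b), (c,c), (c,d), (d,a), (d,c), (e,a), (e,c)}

F1, F2

Frame correspondent (Sahlqvist): ∀x ∀y (xRy → ∃w (y = w ∧ xR²w)) — i.e. a generalized confluence (Geach) condition.
F1: ✓.
F2: ✓.
F3: fails — cRa but no w with a=w and cR²w.
F4: fails — aRc but no w with c=w and aR²w.
F5: fails — bRe but no w with e=w and bR²w.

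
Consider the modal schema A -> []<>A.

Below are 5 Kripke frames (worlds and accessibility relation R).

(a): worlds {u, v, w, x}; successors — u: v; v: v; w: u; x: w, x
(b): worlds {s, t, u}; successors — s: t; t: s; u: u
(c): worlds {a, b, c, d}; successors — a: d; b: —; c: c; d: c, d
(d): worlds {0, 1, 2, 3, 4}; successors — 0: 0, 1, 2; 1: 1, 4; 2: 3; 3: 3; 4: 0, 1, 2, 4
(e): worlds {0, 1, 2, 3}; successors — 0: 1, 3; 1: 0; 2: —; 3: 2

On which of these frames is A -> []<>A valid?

This is the axiom for symmetry; its first-order frame correspondent is forall x forall y (Rxy -> Ryx).
(a): fails — Ruv but not Rvu.
(b): satisfies the condition.
(c): fails — Rad but not Rda.
(d): fails — R02 but not R20.
(e): fails — R32 but not R23.
Valid on: (b).

(b)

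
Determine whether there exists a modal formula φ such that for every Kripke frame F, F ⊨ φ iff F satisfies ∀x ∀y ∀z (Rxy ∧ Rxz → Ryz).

Yes — defined by ◇q → □◇q

Yes: it is the Euclidean property, defined by the 5 schema ◇q → □◇q.
Suppose ◇q→□◇q is valid. Take Rxy, Rxz and set V(q)={y}. Then ◇q at x, so □◇q at x, so ◇q at z, so some w with Rzw has q; w=y, i.e. Rzy. By symmetry of the argument, Ryz.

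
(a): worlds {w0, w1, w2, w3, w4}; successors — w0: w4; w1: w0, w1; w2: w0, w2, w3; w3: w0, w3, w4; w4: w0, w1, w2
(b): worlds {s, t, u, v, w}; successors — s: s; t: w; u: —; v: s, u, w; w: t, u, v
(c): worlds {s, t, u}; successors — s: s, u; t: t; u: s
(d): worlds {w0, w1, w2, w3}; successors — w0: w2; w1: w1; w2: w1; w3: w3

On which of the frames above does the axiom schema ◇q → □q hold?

(d)

The schema corresponds to partial functionality: ∀x ∀y ∀z (Rxy ∧ Rxz → y = z).
(a): fails — w1 sees both w0 and w1.
(b): fails — v sees both s and u.
(c): fails — s sees both s and u.
(d): holds.
Valid on: (d).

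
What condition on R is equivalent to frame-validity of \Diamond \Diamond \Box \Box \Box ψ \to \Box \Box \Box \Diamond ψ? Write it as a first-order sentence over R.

\forall x \forall y \forall z ((x R^2 y \wedge x R^3 z) \to \exists w (y R^3 w \wedge zRw))

This is a Sahlqvist (Geach-type) schema ◇^2□^3ψ → □^3◇^1ψ.
First-order correspondent: \forall x \forall y \forall z ((x R^2 y \wedge x R^3 z) \to \exists w (y R^3 w \wedge zRw)).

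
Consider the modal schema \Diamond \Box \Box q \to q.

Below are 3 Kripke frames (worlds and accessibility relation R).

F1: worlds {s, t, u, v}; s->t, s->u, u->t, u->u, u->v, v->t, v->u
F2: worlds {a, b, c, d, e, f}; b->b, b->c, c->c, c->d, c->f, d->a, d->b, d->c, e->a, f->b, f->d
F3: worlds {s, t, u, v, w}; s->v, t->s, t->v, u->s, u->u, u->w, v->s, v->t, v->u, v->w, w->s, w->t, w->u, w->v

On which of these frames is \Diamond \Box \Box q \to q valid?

Frame correspondent (Sahlqvist): \forall x \forall y (xRy \to \exists w (y R^2 w \wedge x = w)) — i.e. a generalized confluence (Geach) condition.
F1: fails — sRt but no w with tR²w and s=w.
F2: fails — dRa but no w with aR²w and d=w.
F3: fails — vRs but no w* with sR²w* and v=w*.

none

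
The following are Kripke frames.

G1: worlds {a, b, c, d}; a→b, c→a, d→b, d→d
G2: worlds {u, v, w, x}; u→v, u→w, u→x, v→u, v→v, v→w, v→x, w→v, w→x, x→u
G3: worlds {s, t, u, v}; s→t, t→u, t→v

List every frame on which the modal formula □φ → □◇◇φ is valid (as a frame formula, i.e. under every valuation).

This is the axiom for a generalized confluence (Geach) condition; its first-order frame correspondent is ∀x ∀z (xRz → ∃w (xRw ∧ zR²w)).
G1: fails — aRb but no w with aRw and bR²w.
G2: ✓.
G3: fails — sRt but no w with sRw and tR²w.
Valid on: G2.

G2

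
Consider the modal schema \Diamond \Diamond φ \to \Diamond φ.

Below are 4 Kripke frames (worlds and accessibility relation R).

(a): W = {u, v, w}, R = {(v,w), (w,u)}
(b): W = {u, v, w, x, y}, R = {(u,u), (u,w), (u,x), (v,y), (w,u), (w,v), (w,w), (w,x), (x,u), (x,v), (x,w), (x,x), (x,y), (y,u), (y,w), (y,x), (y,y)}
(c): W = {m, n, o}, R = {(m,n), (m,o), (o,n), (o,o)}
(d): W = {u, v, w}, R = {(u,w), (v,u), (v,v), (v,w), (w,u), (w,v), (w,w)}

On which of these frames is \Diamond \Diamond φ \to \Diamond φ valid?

The schema corresponds to a generalized confluence (Geach) condition: \forall x \forall y (x R^2 y \to \exists w (y = w \wedge xRw)).
(a): fails — vR²u but no t with u=t and vRt.
(b): fails — uR²v but no t with v=t and uRt.
(c): condition met.
(d): fails — uR²u but no t with u=t and uRt.
Valid on: (c).

(c)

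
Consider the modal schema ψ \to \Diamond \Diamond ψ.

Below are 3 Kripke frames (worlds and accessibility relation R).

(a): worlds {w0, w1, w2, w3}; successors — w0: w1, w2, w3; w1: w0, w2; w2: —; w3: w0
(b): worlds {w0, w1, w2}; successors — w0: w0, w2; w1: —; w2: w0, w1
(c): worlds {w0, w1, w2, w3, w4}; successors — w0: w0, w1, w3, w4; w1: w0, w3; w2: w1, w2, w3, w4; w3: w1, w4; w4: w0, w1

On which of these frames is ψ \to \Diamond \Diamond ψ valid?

(c)

Frame correspondent (Sahlqvist): \forall x \exists w (x = w \wedge x R^2 w) — i.e. a generalized confluence (Geach) condition.
(a): fails — at w2 but no w with w2=w and w2R²w.
(b): fails — at w1 but no w with w1=w and w1R²w.
(c): ✓.
Valid on: (c).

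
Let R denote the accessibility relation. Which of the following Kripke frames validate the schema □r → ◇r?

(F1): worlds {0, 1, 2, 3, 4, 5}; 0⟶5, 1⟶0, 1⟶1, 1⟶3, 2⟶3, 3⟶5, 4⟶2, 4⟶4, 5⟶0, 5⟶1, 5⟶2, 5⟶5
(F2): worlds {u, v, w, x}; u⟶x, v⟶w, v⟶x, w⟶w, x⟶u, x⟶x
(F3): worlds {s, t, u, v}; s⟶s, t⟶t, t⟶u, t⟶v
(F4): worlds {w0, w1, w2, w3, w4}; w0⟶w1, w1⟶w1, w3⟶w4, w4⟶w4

Frame correspondent (Sahlqvist): ∀x ∃y Rxy — i.e. seriality.
(F1): satisfies the condition.
(F2): satisfies the condition.
(F3): fails — world u has no successor.
(F4): fails — world w2 has no successor.

(F1), (F2)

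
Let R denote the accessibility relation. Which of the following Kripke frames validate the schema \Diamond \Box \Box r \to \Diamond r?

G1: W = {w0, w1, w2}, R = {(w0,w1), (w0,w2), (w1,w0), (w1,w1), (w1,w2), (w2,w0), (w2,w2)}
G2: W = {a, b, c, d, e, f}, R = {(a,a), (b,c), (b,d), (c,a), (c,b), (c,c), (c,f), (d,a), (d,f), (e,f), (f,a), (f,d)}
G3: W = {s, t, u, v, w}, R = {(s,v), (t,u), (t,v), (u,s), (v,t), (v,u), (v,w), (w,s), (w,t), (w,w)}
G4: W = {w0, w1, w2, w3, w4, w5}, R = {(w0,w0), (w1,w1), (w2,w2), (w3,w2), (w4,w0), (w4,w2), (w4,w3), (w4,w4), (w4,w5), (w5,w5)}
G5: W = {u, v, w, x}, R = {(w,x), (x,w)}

G1, G2, G4, G5

The schema corresponds to a generalized confluence (Geach) condition: \forall x \forall y (xRy \to \exists w (y R^2 w \wedge xRw)).
G1: ✓.
G2: ✓.
G3: fails — uRs but no w* with sR²w* and uRw*.
G4: ✓.
G5: ✓.
Valid on: G1, G2, G4, G5.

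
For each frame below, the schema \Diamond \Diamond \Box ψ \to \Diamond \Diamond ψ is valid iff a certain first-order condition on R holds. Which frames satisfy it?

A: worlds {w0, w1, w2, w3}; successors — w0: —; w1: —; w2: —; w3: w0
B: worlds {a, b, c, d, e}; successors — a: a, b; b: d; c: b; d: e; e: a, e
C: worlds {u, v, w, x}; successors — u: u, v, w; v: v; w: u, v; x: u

A, C

Frame correspondent (Sahlqvist): \forall x \forall y (x R^2 y \to \exists w (yRw \wedge x R^2 w)) — i.e. a generalized confluence (Geach) condition.
A: holds.
B: fails — aR²d but no w with dRw and aR²w.
C: holds.
Valid on: A, C.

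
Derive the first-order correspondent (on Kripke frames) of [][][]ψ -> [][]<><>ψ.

forall x forall z (x R^2 z -> exists w (x R^3 w & z R^2 w))

This is a Sahlqvist (Geach-type) schema ◇^0□^3ψ → □^2◇^2ψ.
First-order correspondent: forall x forall z (x R^2 z -> exists w (x R^3 w & z R^2 w)).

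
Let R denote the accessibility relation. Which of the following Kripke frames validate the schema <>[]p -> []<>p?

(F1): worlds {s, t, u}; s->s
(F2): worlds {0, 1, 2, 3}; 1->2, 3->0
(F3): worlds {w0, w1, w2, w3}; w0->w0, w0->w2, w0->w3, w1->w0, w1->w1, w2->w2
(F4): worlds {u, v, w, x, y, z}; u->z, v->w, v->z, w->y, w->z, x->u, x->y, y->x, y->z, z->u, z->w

(F1)

The schema corresponds to convergence: forall x forall y forall z (Rxy & Rxz -> exists w (Ryw & Rzw)).
(F1): ✓.
(F2): fails — R12 and R12 but 2 and 2 have no common successor.
(F3): fails — Rw0w2 and Rw0w3 but w2 and w3 have no common successor.
(F4): fails — Rvz and Rvw but z and w have no common successor.
Valid on: (F1).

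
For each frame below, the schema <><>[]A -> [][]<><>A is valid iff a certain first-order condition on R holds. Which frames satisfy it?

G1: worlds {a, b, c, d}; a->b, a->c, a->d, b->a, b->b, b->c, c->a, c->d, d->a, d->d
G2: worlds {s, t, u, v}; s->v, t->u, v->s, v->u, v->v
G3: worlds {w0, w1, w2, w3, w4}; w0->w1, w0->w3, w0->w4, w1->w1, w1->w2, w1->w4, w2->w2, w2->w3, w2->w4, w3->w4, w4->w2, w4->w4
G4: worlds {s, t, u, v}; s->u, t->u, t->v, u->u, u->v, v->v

Frame correspondent (Sahlqvist): forall x forall y forall z ((x R^2 y & x R^2 z) -> exists w (yRw & z R^2 w)) — i.e. a generalized confluence (Geach) condition.
G1: ✓.
G2: fails — sR²s, sR²u but no w with sRw and uR²w.
G3: ✓.
G4: ✓.
Valid on: G1, G3, G4.

G1, G3, G4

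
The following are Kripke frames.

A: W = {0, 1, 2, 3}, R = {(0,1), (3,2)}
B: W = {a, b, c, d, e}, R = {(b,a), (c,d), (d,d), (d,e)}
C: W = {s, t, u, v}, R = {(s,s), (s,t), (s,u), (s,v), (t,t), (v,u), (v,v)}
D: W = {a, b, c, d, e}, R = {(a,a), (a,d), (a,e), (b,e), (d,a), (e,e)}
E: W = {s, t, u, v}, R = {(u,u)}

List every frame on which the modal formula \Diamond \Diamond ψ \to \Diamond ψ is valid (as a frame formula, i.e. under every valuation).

A, C, E

The schema corresponds to transitivity: \forall x \forall y \forall z (Rxy \wedge Ryz \to Rxz).
A: satisfies the condition.
B: fails — Rcd and Rde but not Rce.
C: satisfies the condition.
D: fails — Rda and Rae but not Rde.
E: satisfies the condition.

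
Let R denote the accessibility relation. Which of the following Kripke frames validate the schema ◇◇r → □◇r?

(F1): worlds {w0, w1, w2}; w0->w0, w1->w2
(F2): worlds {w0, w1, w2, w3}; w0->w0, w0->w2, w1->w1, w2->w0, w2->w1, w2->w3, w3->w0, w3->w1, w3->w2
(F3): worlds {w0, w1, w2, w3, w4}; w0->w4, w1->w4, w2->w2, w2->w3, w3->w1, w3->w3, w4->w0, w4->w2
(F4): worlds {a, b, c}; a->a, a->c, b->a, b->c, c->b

This is the axiom for a generalized confluence (Geach) condition; its first-order frame correspondent is ∀x ∀y ∀z ((xR²y ∧ xRz) → ∃w (y = w ∧ zRw)).
(F1): satisfies the condition.
(F2): fails — w0R²w1, w0Rw0 but no w with w1=w and w0Rw.
(F3): fails — w2R²w1, w2Rw2 but no w with w1=w and w2Rw.
(F4): fails — aR²a, aRc but no w with a=w and cRw.
Valid on: (F1).

(F1)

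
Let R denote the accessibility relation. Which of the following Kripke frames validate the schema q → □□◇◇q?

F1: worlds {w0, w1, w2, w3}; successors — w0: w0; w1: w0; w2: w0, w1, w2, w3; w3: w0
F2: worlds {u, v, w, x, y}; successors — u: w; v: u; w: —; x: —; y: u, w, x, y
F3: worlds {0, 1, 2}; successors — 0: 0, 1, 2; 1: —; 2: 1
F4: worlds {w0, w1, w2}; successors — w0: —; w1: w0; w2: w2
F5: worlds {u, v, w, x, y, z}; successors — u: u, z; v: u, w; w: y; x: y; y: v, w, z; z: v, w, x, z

F4

This is the axiom for a generalized confluence (Geach) condition; its first-order frame correspondent is ∀x ∀z (xR²z → ∃w (x = w ∧ zR²w)).
F1: fails — w1R²w0 but no w with w1=w and w0R²w.
F2: fails — vR²w but no t with v=t and wR²t.
F3: fails — 0R²1 but no w with 0=w and 1R²w.
F4: satisfies the condition.
F5: fails — uR²w but no t with u=t and wR²t.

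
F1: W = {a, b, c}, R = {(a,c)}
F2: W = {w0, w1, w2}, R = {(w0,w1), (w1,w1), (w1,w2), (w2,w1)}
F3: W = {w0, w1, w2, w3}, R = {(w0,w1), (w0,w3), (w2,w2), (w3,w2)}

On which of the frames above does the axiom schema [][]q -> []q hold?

F2

The schema corresponds to density: forall x forall y (Rxy -> exists z (Rxz & Rzy)).
F1: fails — Rac but no z with Raz and Rzc.
F2: ✓.
F3: fails — Rw0w1 but no z with Rw0z and Rzw1.
Valid on: F2.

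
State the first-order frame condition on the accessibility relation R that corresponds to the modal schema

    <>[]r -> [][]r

forall x forall y forall z ((xRy & x R^2 z) -> exists w (yRw & z = w))

This is a Sahlqvist (Geach-type) schema ◇^1□^1r → □^2◇^0r.
Minimal-valuation argument: fix x; take any y with xR^1y and any z with xR^2z. Set V(r) to the set of worlds R-reachable from y in exactly 1 step. Then □^1r holds at y, so the antecedent holds at x; validity forces ◇^0r at z, giving a w with zR^0w and yR^1w.
First-order correspondent: forall x forall y forall z ((xRy & x R^2 z) -> exists w (yRw & z = w)).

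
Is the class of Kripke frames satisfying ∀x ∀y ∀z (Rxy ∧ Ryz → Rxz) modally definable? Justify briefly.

The condition is transitivity. A defining modal formula is □q → □□q.
Suppose □q→□□q is valid. Take Rxy, Ryz and set V(q)={w : Rxw}. Then □q at x, so □□q at x, so □q at y, so q at z, i.e. Rxz.

Yes, by □q → □□q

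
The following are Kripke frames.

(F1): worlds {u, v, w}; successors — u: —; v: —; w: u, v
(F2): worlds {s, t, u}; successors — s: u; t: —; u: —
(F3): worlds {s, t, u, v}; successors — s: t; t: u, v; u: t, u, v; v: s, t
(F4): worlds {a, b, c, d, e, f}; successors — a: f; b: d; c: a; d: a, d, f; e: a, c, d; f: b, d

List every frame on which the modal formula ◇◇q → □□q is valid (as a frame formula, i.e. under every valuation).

(F1), (F2)

This is the axiom for a generalized confluence (Geach) condition; its first-order frame correspondent is ∀x ∀y ∀z ((xR²y ∧ xR²z) → ∃w (y = w ∧ z = w)).
(F1): condition met.
(F2): condition met.
(F3): fails — sR²u, sR²v but u ≠ v.
(F4): fails — aR²b, aR²d but b ≠ d.
Valid on: (F1), (F2).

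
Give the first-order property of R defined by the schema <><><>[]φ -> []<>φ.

This is a Sahlqvist (Geach-type) schema ◇^3□^1φ → □^1◇^1φ.
First-order correspondent: forall x forall y forall z ((x R^3 y & xRz) -> exists w (yRw & zRw)).

forall x forall y forall z ((x R^3 y & xRz) -> exists w (yRw & zRw))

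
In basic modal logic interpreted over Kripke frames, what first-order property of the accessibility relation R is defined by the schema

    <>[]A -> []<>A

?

Convergence

Suppose ◇□A→□◇A is valid. Take Rxy, Rxz and set V(A)={w : Ryw}. Then □A at y so ◇□A at x, so □◇A at x, so ◇A at z, giving w with Rzw and Ryw.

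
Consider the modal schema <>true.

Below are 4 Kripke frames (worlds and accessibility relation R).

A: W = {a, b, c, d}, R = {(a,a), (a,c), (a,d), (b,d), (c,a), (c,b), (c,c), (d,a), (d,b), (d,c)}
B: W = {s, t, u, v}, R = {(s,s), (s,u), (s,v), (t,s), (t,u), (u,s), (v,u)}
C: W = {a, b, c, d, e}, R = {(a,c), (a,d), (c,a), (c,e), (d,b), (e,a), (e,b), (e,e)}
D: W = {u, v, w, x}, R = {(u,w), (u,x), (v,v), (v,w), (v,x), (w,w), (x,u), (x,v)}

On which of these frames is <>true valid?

A, B, D

Frame correspondent (Sahlqvist): forall x exists y Rxy — i.e. seriality.
A: holds.
B: holds.
C: fails — world b has no successor.
D: holds.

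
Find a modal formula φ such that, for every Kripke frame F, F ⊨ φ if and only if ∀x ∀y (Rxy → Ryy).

This is shift-reflexivity; the standard corresponding axiom is T□: □(□p → p).
Suppose □(□p→p) is valid. Take Rxy and set V(p)={w : Ryw}. Then at y, □p holds; since □(□p→p) at x, □p→p at y, so p at y, i.e. Ryy.

□(□p → p)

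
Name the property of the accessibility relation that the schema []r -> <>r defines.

Seriality

Suppose □r→◇r is valid. At any x set V(r)=W. Then □r at x, so ◇r at x, so x has a successor.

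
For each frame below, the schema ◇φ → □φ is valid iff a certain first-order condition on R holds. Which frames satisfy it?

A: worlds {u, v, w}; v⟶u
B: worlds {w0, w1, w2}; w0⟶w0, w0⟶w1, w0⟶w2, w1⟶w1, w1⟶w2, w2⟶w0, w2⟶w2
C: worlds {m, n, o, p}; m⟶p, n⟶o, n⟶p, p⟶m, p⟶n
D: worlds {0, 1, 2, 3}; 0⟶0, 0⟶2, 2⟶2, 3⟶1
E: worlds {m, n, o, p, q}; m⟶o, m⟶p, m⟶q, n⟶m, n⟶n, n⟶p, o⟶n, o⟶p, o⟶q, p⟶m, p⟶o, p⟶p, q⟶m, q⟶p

A

Frame correspondent (Sahlqvist): ∀x ∀y ∀z (Rxy ∧ Rxz → y = z) — i.e. partial functionality.
A: holds.
B: fails — w0 sees both w0 and w1.
C: fails — n sees both o and p.
D: fails — 0 sees both 0 and 2.
E: fails — m sees both o and p.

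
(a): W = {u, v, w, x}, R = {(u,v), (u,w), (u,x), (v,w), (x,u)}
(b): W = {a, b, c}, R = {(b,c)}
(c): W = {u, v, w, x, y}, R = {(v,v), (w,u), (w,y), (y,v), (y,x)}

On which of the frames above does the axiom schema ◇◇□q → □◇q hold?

The schema corresponds to a generalized confluence (Geach) condition: ∀x ∀y ∀z ((xR²y ∧ xRz) → ∃w (yRw ∧ zRw)).
(a): fails — uR²u, uRw but no t with uRt and wRt.
(b): ✓.
(c): fails — wR²v, wRu but no t with vRt and uRt.
Valid on: (b).

(b)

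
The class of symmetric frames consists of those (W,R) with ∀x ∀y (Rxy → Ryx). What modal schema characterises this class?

This is symmetry; the standard corresponding axiom is B: s → □◇s.

s → □◇s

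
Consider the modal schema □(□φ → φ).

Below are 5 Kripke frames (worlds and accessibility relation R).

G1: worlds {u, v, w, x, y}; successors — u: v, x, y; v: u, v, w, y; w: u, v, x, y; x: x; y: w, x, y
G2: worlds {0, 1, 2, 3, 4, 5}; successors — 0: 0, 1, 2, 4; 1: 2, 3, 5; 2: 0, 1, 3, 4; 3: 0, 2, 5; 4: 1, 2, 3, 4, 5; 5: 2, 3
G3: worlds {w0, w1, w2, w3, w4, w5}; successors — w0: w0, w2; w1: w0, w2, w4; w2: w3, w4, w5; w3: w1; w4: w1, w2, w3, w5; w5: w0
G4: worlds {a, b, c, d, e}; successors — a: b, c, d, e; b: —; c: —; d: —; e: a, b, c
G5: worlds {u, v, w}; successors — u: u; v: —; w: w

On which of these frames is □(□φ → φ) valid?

The schema corresponds to shift-reflexivity: ∀x ∀y (Rxy → Ryy).
G1: fails — Rwu but not Ruu.
G2: fails — R53 but not R33.
G3: fails — Rw1w2 but not Rw2w2.
G4: fails — Reb but not Rbb.
G5: satisfies the condition.
Valid on: G5.

G5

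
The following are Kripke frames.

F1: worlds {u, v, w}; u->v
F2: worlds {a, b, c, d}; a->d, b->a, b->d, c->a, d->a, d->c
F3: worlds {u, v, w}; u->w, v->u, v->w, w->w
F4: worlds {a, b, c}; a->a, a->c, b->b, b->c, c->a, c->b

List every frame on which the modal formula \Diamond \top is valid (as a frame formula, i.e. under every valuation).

F2, F3, F4

Frame correspondent (Sahlqvist): \forall x \exists y Rxy — i.e. seriality.
F1: fails — world v has no successor.
F2: satisfies the condition.
F3: satisfies the condition.
F4: satisfies the condition.
Valid on: F2, F3, F4.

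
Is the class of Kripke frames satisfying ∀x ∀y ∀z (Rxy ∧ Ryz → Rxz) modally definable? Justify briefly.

Yes — defined by □p → □□p

This is a Sahlqvist condition; the 4 axiom □p → □□p defines it.
Suppose □p→□□p is valid. Take Rxy, Ryz and set V(p)={w : Rxw}. Then □p at x, so □□p at x, so □p at y, so p at z, i.e. Rxz.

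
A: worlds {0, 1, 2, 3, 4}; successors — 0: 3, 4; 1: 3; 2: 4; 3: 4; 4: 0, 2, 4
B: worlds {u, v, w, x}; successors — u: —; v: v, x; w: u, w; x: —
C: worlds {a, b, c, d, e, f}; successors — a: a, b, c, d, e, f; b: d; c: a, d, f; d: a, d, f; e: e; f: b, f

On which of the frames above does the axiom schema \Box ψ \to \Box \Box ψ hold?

This is the axiom for transitivity; its first-order frame correspondent is \forall x \forall y \forall z (Rxy \wedge Ryz \to Rxz).
A: fails — R34 and R40 but not R30.
B: ✓.
C: fails — Rcf and Rfb but not Rcb.

B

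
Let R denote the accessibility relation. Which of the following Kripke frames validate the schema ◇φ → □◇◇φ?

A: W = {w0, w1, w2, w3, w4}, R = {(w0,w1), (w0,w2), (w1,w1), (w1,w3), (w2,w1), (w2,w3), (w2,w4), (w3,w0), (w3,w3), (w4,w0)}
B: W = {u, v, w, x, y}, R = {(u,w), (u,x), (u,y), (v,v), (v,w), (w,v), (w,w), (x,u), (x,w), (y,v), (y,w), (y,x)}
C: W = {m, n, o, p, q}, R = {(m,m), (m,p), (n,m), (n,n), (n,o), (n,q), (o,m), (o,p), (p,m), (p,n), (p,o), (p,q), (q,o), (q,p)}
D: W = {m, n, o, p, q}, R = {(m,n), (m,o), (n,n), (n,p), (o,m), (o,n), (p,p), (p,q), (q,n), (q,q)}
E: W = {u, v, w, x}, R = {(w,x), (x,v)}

This is the axiom for a generalized confluence (Geach) condition; its first-order frame correspondent is ∀x ∀y ∀z ((xRy ∧ xRz) → ∃w (y = w ∧ zR²w)).
A: fails — w0Rw2, w0Rw1 but no w with w2=w and w1R²w.
B: fails — uRx, uRw but no t with x=t and wR²t.
C: holds.
D: fails — mRo, mRn but no w with o=w and nR²w.
E: fails — wRx, wRx but no t with x=t and xR²t.
Valid on: C.

C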